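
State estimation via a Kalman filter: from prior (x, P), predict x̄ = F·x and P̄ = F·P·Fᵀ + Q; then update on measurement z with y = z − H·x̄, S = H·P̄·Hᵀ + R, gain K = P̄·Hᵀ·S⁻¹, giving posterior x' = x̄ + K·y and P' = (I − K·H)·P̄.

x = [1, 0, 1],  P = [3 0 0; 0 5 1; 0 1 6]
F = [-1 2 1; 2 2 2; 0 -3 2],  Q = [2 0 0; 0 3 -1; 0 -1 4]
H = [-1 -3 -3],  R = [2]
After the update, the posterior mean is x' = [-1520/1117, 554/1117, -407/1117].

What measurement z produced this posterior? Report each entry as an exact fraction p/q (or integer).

z = [1]

x̄ = F·x = [0, 4, 2]
P̄ = F·P·Fᵀ + Q = [35 32 -17; 32 67 -9; -17 -9 61]
S = H·P̄·Hᵀ + R = [1117]
K = P̄·Hᵀ·S⁻¹ = [-80/1117; -206/1117; -139/1117]
x' − x̄ = [-1520/1117, -3914/1117, -2641/1117] = K·y
y = (KᵀK)⁻¹·Kᵀ·(x' − x̄) = [19]
z = y + H·x̄ = [19] + [-18] = [1]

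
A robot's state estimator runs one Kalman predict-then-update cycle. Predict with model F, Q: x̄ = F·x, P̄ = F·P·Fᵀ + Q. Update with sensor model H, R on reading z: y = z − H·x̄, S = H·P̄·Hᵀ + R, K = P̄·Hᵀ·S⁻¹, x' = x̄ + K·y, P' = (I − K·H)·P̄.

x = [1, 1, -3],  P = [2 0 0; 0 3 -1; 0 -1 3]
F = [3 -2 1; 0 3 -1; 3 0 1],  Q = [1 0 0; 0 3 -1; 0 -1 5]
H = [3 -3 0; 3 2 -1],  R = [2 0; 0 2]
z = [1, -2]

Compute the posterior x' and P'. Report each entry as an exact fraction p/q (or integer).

x̄ = F·x = [-2, 6, 0]
P̄ = F·P·Fᵀ + Q = [38 -26 23; -26 39 -7; 23 -7 26]
y = z − H·x̄ = [25, -8]
S = H·P̄·Hᵀ + R = [1163 96; 96 104]
K = P̄·Hᵀ·S⁻¹ = [2028/13967 26925/111736; -2619/13967 26861/111736; 822/13967 25087/111736]
x' = x̄ + K·y = [-4159/13967, -8534/13967, -4537/13967]
P' = (I − K·H)·P̄ = [80885/111736 70069/111736 328943/111736; 70069/111736 84037/111736 324559/111736; 328943/111736 324559/111736 1585773/111736]

x' = [-4159/13967, -8534/13967, -4537/13967]
P' = [80885/111736 70069/111736 328943/111736; 70069/111736 84037/111736 324559/111736; 328943/111736 324559/111736 1585773/111736]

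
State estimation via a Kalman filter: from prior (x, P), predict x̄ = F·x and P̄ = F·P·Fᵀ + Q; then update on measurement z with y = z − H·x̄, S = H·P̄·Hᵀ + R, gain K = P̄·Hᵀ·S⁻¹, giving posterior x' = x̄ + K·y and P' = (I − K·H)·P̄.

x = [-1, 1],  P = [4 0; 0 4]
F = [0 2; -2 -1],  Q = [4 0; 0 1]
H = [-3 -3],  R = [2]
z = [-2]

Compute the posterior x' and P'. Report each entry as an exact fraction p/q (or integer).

x' = [202/227, -46/227]
P' = [3244/227 -3220/227; -3220/227 3246/227]

x̄ = F·x = [2, 1]
P̄ = F·P·Fᵀ + Q = [20 -8; -8 21]
y = z − H·x̄ = [7]
S = H·P̄·Hᵀ + R = [227]
K = P̄·Hᵀ·S⁻¹ = [-36/227; -39/227]
x' = x̄ + K·y = [202/227, -46/227]
P' = (I − K·H)·P̄ = [3244/227 -3220/227; -3220/227 3246/227]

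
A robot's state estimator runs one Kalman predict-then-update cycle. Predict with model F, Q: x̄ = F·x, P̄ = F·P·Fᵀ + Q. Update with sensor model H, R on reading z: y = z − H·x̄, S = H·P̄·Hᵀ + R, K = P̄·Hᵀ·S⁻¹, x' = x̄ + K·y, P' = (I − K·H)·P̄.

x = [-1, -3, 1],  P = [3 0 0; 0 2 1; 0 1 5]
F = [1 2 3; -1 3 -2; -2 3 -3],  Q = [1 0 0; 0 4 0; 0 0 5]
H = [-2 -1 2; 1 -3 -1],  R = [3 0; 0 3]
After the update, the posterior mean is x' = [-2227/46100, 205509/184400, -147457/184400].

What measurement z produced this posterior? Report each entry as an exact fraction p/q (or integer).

z = [-3, -3]

x̄ = F·x = [-4, -10, -10]
P̄ = F·P·Fᵀ + Q = [69 -16 -36; -16 33 39; -36 39 62]
S = H·P̄·Hᵀ + R = [628 -582; -582 833]
K = P̄·Hᵀ·S⁻¹ = [-18139/46100 -2103/23050; -25487/184400 -25949/92200; 5651/184400 -21823/92200]
x' − x̄ = [182173/46100, 2049509/184400, 1696543/184400] = K·y
y = (KᵀK)⁻¹·Kᵀ·(x' − x̄) = [-1, -39]
z = y + H·x̄ = [-1, -39] + [-2, 36] = [-3, -3]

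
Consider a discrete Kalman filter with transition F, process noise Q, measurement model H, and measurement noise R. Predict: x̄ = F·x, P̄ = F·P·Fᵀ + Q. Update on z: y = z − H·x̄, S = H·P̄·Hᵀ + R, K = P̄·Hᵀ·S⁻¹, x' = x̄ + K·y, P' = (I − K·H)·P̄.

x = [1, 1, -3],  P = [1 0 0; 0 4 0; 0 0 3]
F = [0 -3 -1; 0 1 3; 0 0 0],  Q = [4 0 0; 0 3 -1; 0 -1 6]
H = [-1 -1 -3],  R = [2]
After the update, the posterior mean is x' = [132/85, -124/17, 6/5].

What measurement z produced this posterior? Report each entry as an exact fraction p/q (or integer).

x̄ = F·x = [0, -8, 0]
P̄ = F·P·Fᵀ + Q = [43 -21 0; -21 34 -1; 0 -1 6]
S = H·P̄·Hᵀ + R = [85]
K = P̄·Hᵀ·S⁻¹ = [-22/85; -2/17; -1/5]
x' − x̄ = [132/85, 12/17, 6/5] = K·y
y = (KᵀK)⁻¹·Kᵀ·(x' − x̄) = [-6]
z = y + H·x̄ = [-6] + [8] = [2]

z = [2]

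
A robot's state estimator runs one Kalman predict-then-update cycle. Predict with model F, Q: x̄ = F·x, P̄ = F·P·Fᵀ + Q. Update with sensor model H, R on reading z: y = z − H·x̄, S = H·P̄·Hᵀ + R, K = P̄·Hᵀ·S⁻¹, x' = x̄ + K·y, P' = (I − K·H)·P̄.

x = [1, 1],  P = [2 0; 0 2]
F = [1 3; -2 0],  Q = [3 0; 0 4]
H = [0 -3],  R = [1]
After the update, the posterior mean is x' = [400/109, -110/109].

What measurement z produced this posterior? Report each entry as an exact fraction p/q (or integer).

z = [3]

x̄ = F·x = [4, -2]
P̄ = F·P·Fᵀ + Q = [23 -4; -4 12]
S = H·P̄·Hᵀ + R = [109]
K = P̄·Hᵀ·S⁻¹ = [12/109; -36/109]
x' − x̄ = [-36/109, 108/109] = K·y
y = (KᵀK)⁻¹·Kᵀ·(x' − x̄) = [-3]
z = y + H·x̄ = [-3] + [6] = [3]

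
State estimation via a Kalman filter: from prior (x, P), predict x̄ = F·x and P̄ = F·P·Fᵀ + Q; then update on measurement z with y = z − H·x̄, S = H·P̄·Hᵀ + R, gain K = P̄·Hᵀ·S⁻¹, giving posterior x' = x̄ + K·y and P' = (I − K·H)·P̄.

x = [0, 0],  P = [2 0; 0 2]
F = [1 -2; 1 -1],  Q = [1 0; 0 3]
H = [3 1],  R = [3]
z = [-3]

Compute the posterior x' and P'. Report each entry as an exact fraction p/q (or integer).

x' = [-117/145, -15/29]
P' = [74/145 -21/29; -21/29 78/29]

x̄ = F·x = [0, 0]
P̄ = F·P·Fᵀ + Q = [11 6; 6 7]
y = z − H·x̄ = [-3]
S = H·P̄·Hᵀ + R = [145]
K = P̄·Hᵀ·S⁻¹ = [39/145; 5/29]
x' = x̄ + K·y = [-117/145, -15/29]
P' = (I − K·H)·P̄ = [74/145 -21/29; -21/29 78/29]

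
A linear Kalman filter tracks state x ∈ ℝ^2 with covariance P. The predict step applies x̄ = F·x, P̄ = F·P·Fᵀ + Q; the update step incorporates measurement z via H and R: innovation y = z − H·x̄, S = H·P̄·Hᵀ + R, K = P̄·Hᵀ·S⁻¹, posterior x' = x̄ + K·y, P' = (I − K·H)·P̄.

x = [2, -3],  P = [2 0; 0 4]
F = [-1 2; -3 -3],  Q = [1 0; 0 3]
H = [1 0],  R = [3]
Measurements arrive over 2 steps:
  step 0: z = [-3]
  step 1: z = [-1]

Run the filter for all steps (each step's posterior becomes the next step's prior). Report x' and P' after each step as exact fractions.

step 0: x' = [-81/22, -12/11], P' = [57/22 -27/11; -27/11 465/11]
step 1: x' = [-356/371, 1350/77], P' = [1095/371 -27/7; -27/7 4308/77]

step 0: x̄ = F·x = [-8, 3]
step 0: P̄ = F·P·Fᵀ + Q = [19 -18; -18 57]
step 0: y = z − H·x̄ = [5]
step 0: S = H·P̄·Hᵀ + R = [22]
step 0: K = P̄·Hᵀ·S⁻¹ = [19/22; -9/11]
step 0: x' = x̄ + K·y = [-81/22, -12/11]
step 0: P' = (I − K·H)·P̄ = [57/22 -27/11; -27/11 465/11]
step 1: x̄ = F·x = [3/2, 315/22]
step 1: P̄ = F·P·Fᵀ + Q = [365/2 -477/2; -477/2 7977/22]
step 1: y = z − H·x̄ = [-5/2]
step 1: S = H·P̄·Hᵀ + R = [371/2]
step 1: K = P̄·Hᵀ·S⁻¹ = [365/371; -9/7]
step 1: x' = x̄ + K·y = [-356/371, 1350/77]
step 1: P' = (I − K·H)·P̄ = [1095/371 -27/7; -27/7 4308/77]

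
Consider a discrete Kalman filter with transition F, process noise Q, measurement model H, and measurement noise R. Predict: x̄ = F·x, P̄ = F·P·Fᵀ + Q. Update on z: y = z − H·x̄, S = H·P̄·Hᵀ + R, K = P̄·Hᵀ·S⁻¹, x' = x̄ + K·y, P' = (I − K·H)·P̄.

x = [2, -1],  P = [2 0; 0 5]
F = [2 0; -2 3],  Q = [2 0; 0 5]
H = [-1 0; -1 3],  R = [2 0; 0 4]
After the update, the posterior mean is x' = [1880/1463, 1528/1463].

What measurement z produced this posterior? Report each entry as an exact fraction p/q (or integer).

z = [-1, 2]

x̄ = F·x = [4, -7]
P̄ = F·P·Fᵀ + Q = [10 -8; -8 58]
S = H·P̄·Hᵀ + R = [12 34; 34 584]
K = P̄·Hᵀ·S⁻¹ = [-1171/1463 -17/1463; -379/1463 478/1463]
x' − x̄ = [-3972/1463, 11769/1463] = K·y
y = (KᵀK)⁻¹·Kᵀ·(x' − x̄) = [3, 27]
z = y + H·x̄ = [3, 27] + [-4, -25] = [-1, 2]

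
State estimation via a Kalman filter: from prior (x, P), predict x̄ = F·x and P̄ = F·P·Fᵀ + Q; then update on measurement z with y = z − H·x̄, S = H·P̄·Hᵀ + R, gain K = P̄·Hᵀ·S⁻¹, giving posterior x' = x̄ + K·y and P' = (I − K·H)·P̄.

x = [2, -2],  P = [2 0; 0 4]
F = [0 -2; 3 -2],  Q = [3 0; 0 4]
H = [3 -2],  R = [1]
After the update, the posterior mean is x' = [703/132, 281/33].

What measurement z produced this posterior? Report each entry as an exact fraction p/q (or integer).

x̄ = F·x = [4, 10]
P̄ = F·P·Fᵀ + Q = [19 16; 16 38]
S = H·P̄·Hᵀ + R = [132]
K = P̄·Hᵀ·S⁻¹ = [25/132; -7/33]
x' − x̄ = [175/132, -49/33] = K·y
y = (KᵀK)⁻¹·Kᵀ·(x' − x̄) = [7]
z = y + H·x̄ = [7] + [-8] = [-1]

z = [-1]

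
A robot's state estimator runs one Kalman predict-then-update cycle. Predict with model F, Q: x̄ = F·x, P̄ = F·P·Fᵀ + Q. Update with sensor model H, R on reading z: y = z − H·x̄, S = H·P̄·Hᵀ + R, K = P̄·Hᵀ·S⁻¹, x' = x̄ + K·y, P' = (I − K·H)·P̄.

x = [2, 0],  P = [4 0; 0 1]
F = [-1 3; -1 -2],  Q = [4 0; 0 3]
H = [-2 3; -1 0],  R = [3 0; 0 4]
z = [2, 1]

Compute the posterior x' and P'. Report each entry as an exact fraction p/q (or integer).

x' = [-1945/1237, -534/1237]
P' = [3396/1237 2184/1237; 2184/1237 3609/2474]

x̄ = F·x = [-2, -2]
P̄ = F·P·Fᵀ + Q = [17 -2; -2 11]
y = z − H·x̄ = [4, -1]
S = H·P̄·Hᵀ + R = [194 40; 40 21]
K = P̄·Hᵀ·S⁻¹ = [-80/1237 -849/1237; 697/2474 -546/1237]
x' = x̄ + K·y = [-1945/1237, -534/1237]
P' = (I − K·H)·P̄ = [3396/1237 2184/1237; 2184/1237 3609/2474]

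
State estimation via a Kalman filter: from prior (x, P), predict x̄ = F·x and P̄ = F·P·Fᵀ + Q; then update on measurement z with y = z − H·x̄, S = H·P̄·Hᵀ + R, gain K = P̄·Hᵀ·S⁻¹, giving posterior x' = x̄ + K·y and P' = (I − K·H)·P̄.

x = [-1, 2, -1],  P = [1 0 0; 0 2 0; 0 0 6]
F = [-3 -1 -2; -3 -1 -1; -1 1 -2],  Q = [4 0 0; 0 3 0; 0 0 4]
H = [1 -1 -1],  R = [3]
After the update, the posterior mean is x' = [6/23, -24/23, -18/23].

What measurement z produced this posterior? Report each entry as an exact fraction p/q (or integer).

z = [3]

x̄ = F·x = [3, 2, 5]
P̄ = F·P·Fᵀ + Q = [39 23 25; 23 20 13; 25 13 31]
S = H·P̄·Hᵀ + R = [23]
K = P̄·Hᵀ·S⁻¹ = [-9/23; -10/23; -19/23]
x' − x̄ = [-63/23, -70/23, -133/23] = K·y
y = (KᵀK)⁻¹·Kᵀ·(x' − x̄) = [7]
z = y + H·x̄ = [7] + [-4] = [3]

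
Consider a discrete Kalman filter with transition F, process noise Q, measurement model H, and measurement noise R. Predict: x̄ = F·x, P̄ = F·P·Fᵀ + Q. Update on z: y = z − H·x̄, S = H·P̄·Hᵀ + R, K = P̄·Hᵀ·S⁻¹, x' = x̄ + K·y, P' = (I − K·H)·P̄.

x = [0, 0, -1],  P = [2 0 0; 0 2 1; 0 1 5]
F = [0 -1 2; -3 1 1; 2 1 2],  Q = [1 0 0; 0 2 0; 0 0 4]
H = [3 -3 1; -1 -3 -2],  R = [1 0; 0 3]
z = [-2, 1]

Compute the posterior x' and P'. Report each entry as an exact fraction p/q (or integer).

x' = [-76043/118177, -6407/236354, -18559/118177]
P' = [385429/118177 216444/118177 -494390/118177; 216444/118177 263413/236354 -273420/118177; -494390/118177 -273420/118177 685471/118177]

x̄ = F·x = [-2, -1, -2]
P̄ = F·P·Fᵀ + Q = [19 9 18; 9 29 3; 18 3 38]
y = z − H·x̄ = [3, -8]
S = H·P̄·Hᵀ + R = [399 -43; -43 597]
K = P̄·Hᵀ·S⁻¹ = [12565/118177 -15327/118177; -38415/236354 -43149/236354; 22561/118177 -18764/118177]
x' = x̄ + K·y = [-76043/118177, -6407/236354, -18559/118177]
P' = (I − K·H)·P̄ = [385429/118177 216444/118177 -494390/118177; 216444/118177 263413/236354 -273420/118177; -494390/118177 -273420/118177 685471/118177]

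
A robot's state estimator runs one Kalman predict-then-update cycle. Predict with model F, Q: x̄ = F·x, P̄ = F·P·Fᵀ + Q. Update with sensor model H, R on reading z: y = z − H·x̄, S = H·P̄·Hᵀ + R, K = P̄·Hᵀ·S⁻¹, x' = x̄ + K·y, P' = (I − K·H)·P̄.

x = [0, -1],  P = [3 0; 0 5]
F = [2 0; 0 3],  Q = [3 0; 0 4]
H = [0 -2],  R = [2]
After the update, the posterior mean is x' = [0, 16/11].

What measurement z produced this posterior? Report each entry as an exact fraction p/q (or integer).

z = [-3]

x̄ = F·x = [0, -3]
P̄ = F·P·Fᵀ + Q = [15 0; 0 49]
S = H·P̄·Hᵀ + R = [198]
K = P̄·Hᵀ·S⁻¹ = [0; -49/99]
x' − x̄ = [0, 49/11] = K·y
y = (KᵀK)⁻¹·Kᵀ·(x' − x̄) = [-9]
z = y + H·x̄ = [-9] + [6] = [-3]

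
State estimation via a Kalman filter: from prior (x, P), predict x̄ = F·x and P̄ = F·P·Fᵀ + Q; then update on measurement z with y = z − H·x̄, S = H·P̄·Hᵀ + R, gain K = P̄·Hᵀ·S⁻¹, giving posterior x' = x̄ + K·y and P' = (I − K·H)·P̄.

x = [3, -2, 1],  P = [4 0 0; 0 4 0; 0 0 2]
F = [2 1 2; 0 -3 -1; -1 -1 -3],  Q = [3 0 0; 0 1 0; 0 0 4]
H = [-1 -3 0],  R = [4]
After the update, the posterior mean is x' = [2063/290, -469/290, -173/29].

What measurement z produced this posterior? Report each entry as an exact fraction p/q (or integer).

x̄ = F·x = [6, 5, -4]
P̄ = F·P·Fᵀ + Q = [31 -16 -24; -16 39 18; -24 18 30]
S = H·P̄·Hᵀ + R = [290]
K = P̄·Hᵀ·S⁻¹ = [17/290; -101/290; -3/29]
x' − x̄ = [323/290, -1919/290, -57/29] = K·y
y = (KᵀK)⁻¹·Kᵀ·(x' − x̄) = [19]
z = y + H·x̄ = [19] + [-21] = [-2]

z = [-2]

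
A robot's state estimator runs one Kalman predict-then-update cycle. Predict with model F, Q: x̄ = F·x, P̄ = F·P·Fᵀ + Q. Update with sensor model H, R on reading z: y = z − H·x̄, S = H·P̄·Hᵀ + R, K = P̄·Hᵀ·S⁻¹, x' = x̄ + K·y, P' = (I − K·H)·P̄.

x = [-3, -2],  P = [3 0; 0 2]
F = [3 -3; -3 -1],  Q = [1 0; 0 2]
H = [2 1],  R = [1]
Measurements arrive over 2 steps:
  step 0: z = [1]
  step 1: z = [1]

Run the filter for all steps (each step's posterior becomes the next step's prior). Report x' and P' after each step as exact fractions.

step 0: x̄ = F·x = [-3, 11]
step 0: P̄ = F·P·Fᵀ + Q = [46 -21; -21 31]
step 0: y = z − H·x̄ = [-4]
step 0: S = H·P̄·Hᵀ + R = [132]
step 0: K = P̄·Hᵀ·S⁻¹ = [71/132; -1/12]
step 0: x' = x̄ + K·y = [-170/33, 34/3]
step 0: P' = (I − K·H)·P̄ = [1031/132 -181/12; -181/12 361/12]
step 1: x̄ = F·x = [-544/11, 136/33]
step 1: P̄ = F·P·Fᵀ + Q = [6749/11 -776/11; -776/11 392/33]
step 1: y = z − H·x̄ = [3161/33]
step 1: S = H·P̄·Hᵀ + R = [72101/33]
step 1: K = P̄·Hᵀ·S⁻¹ = [38166/72101; -4264/72101]
step 1: x' = x̄ + K·y = [90118/72101, -111296/72101]
step 1: P' = (I − K·H)·P̄ = [96527/72101 -154888/72101; -154888/72101 305512/72101]

step 0: x' = [-170/33, 34/3], P' = [1031/132 -181/12; -181/12 361/12]
step 1: x' = [90118/72101, -111296/72101], P' = [96527/72101 -154888/72101; -154888/72101 305512/72101]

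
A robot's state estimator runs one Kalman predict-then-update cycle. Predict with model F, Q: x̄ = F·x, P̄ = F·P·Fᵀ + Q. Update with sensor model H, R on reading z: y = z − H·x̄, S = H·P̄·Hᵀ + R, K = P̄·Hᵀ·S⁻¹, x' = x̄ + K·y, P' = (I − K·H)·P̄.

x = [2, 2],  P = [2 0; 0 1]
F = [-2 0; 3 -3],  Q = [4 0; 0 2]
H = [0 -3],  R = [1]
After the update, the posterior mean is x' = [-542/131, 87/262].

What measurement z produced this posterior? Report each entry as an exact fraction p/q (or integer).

z = [-1]

x̄ = F·x = [-4, 0]
P̄ = F·P·Fᵀ + Q = [12 -12; -12 29]
S = H·P̄·Hᵀ + R = [262]
K = P̄·Hᵀ·S⁻¹ = [18/131; -87/262]
x' − x̄ = [-18/131, 87/262] = K·y
y = (KᵀK)⁻¹·Kᵀ·(x' − x̄) = [-1]
z = y + H·x̄ = [-1] + [0] = [-1]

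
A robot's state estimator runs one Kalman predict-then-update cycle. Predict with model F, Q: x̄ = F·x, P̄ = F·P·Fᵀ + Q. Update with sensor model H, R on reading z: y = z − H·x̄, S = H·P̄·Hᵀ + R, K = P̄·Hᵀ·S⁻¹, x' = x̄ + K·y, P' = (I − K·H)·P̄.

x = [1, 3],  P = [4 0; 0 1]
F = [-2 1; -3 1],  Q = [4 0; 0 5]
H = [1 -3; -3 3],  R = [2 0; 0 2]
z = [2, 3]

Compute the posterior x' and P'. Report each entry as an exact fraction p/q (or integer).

x̄ = F·x = [1, 0]
P̄ = F·P·Fᵀ + Q = [21 25; 25 42]
y = z − H·x̄ = [1, 6]
S = H·P̄·Hᵀ + R = [251 -141; -141 119]
K = P̄·Hᵀ·S⁻¹ = [-2367/4994 -2301/4994; -1207/2497 -360/2497]
x' = x̄ + K·y = [-11179/4994, -3367/2497]
P' = (I − K·H)·P̄ = [2334/2497 1567/2497; 1567/2497 1327/2497]

x' = [-11179/4994, -3367/2497]
P' = [2334/2497 1567/2497; 1567/2497 1327/2497]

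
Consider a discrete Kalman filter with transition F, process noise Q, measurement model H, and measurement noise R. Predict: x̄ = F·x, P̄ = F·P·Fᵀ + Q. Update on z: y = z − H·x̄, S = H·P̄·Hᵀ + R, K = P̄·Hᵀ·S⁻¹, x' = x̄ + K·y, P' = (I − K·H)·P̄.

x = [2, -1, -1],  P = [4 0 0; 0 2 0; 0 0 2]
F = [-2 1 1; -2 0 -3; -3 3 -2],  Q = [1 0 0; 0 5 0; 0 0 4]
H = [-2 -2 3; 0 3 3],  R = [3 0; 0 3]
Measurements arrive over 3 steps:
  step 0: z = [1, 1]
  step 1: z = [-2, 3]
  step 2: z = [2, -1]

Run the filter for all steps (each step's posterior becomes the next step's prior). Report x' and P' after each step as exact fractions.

step 0: x' = [-76897/17717, 123867/70868, -50507/35434], P' = [242429/17717 -96155/17717 97376/17717; -96155/17717 169277/70868 -78571/35434; 97376/17717 -78571/35434 42143/17717]
step 1: x' = [16000335868/13969303703, 7253444176/13969303703, 6771740220/13969303703], P' = [32575394218/13969303703 -12217566259/13969303703 13367944994/13969303703; -12217566259/13969303703 7813118614/13969303703 -5506837631/13969303703; 13367944994/13969303703 -5506837631/13969303703 7848409238/13969303703]
step 2: x' = [57300830708129/506840275436161, -11926963700997/17477250877109, 166894510762713/506840275436161], P' = [1125288414714986/506840275436161 -14578430620726/17477250877109 460749774626635/506840275436161; -14578430620726/17477250877109 9519064303765/17477250877109 -6586565762696/17477250877109; 460749774626635/506840275436161 -6586565762696/17477250877109 274346178859965/506840275436161]

step 0: x̄ = F·x = [-6, -1, -7]
step 0: P̄ = F·P·Fᵀ + Q = [21 10 26; 10 39 36; 26 36 66]
step 0: y = z − H·x̄ = [8, 25]
step 0: S = H·P̄·Hᵀ + R = [173 252; 252 1596]
step 0: K = P̄·Hᵀ·S⁻¹ = [-20/2531 1221/17717; -485/2531 12135/70868; 488/2531 5715/35434]
step 0: x' = x̄ + K·y = [-76897/17717, 123867/70868, -50507/35434]
step 0: P' = (I − K·H)·P̄ = [242429/17717 -96155/17717 97376/17717; -96155/17717 169277/70868 -78571/35434; 97376/17717 -78571/35434 42143/17717]
step 1: x̄ = F·x = [91147/10124, 65587/5062, 1496393/70868]
step 1: P̄ = F·P·Fᵀ + Q = [564823/10124 440845/5062 1383275/10124; 440845/5062 372300/2531 1115377/5062; 1383275/10124 1115377/5062 24691609/70868]
step 1: y = z − H·x̄ = [-1518421/70868, -7031229/70868]
step 1: S = H·P̄·Hᵀ + R = [25745933/70868 111395385/70868; 111395385/70868 597331689/70868]
step 1: K = P̄·Hᵀ·S⁻¹ = [-203940312/13969303703 1150378735/13969303703; -2570539201/13969303703 2306280983/13969303703; 2607670996/13969303703 2341571607/13969303703]
step 1: x' = x̄ + K·y = [16000335868/13969303703, 7253444176/13969303703, 6771740220/13969303703]
step 1: P' = (I − K·H)·P̄ = [32575394218/13969303703 -12217566259/13969303703 13367944994/13969303703; -12217566259/13969303703 7813118614/13969303703 -5506837631/13969303703; 13367944994/13969303703 -5506837631/13969303703 7848409238/13969303703]
step 2: x̄ = F·x = [-17975487340/13969303703, -52315892396/13969303703, -39784155516/13969303703]
step 2: P̄ = F·P·Fᵀ + Q = [144317218225/13969303703 201183774545/13969303703 321014106368/13969303703; 201183774545/13969303703 431199118457/13969303703 539193041891/13969303703; 321014106368/13969303703 539193041891/13969303703 897181051414/13969303703]
step 2: y = z − H·x̄ = [6708314482/13969303703, 262330840033/13969303703]
step 2: S = H·P̄·Hᵀ + R = [1705587137815/13969303703 3971826592179/13969303703; 3971826592179/13969303703 21702804193986/13969303703]
step 2: K = P̄·Hᵀ·S⁻¹ = [-7592843182653/506840275436161 37975286625581/506840275436161; -3213654884722/17477250877109 2932498541069/17477250877109; 94519933854331/506840275436161 83335771741781/506840275436161]
step 2: x' = x̄ + K·y = [57300830708129/506840275436161, -11926963700997/17477250877109, 166894510762713/506840275436161]
step 2: P' = (I − K·H)·P̄ = [1125288414714986/506840275436161 -14578430620726/17477250877109 460749774626635/506840275436161; -14578430620726/17477250877109 9519064303765/17477250877109 -6586565762696/17477250877109; 460749774626635/506840275436161 -6586565762696/17477250877109 274346178859965/506840275436161]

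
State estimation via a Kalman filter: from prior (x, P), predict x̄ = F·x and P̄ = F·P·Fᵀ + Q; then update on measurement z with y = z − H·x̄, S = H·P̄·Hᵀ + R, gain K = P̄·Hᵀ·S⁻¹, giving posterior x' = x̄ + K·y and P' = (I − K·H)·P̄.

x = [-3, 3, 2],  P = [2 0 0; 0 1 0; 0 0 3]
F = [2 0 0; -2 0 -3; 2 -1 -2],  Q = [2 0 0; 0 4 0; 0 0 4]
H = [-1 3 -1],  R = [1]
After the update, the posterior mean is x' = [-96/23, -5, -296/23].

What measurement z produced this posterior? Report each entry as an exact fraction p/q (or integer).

x̄ = F·x = [-6, 0, -13]
P̄ = F·P·Fᵀ + Q = [10 -8 8; -8 39 10; 8 10 25]
S = H·P̄·Hᵀ + R = [391]
K = P̄·Hᵀ·S⁻¹ = [-42/391; 5/17; -3/391]
x' − x̄ = [42/23, -5, 3/23] = K·y
y = (KᵀK)⁻¹·Kᵀ·(x' − x̄) = [-17]
z = y + H·x̄ = [-17] + [19] = [2]

z = [2]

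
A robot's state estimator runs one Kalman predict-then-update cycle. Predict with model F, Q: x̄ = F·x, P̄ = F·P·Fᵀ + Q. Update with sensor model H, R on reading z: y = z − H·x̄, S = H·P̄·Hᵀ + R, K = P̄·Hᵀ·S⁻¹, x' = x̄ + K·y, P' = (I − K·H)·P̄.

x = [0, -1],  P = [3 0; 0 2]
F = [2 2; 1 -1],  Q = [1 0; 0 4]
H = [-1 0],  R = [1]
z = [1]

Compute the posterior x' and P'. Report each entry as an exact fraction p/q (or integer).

x̄ = F·x = [-2, 1]
P̄ = F·P·Fᵀ + Q = [21 2; 2 9]
y = z − H·x̄ = [-1]
S = H·P̄·Hᵀ + R = [22]
K = P̄·Hᵀ·S⁻¹ = [-21/22; -1/11]
x' = x̄ + K·y = [-23/22, 12/11]
P' = (I − K·H)·P̄ = [21/22 1/11; 1/11 97/11]

x' = [-23/22, 12/11]
P' = [21/22 1/11; 1/11 97/11]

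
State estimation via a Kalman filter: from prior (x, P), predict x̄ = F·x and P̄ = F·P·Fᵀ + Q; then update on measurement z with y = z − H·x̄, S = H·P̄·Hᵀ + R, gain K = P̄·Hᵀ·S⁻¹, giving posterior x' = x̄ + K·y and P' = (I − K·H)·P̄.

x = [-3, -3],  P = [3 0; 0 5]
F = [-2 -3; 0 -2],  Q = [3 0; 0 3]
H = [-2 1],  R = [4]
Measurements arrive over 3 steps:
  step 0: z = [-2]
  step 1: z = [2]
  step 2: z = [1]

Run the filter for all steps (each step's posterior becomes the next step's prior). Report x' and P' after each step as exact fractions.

step 0: x' = [75/49, 68/147], P' = [240/49 360/49; 360/49 2012/147]
step 1: x' = [-47766/81065, 14022/16213], P' = [295587/81065 76326/16213; 76326/16213 133216/16213]
step 2: x' = [-39370224/29139067, -49568137/29139067], P' = [102105705/29139067 130304826/29139067; 130304826/29139067 228055712/29139067]

step 0: x̄ = F·x = [15, 6]
step 0: P̄ = F·P·Fᵀ + Q = [60 30; 30 23]
step 0: y = z − H·x̄ = [22]
step 0: S = H·P̄·Hᵀ + R = [147]
step 0: K = P̄·Hᵀ·S⁻¹ = [-30/49; -37/147]
step 0: x' = x̄ + K·y = [75/49, 68/147]
step 0: P' = (I − K·H)·P̄ = [240/49 360/49; 360/49 2012/147]
step 1: x̄ = F·x = [-218/49, -136/147]
step 1: P̄ = F·P·Fᵀ + Q = [11463/49 5464/49; 5464/49 8489/147]
step 1: y = z − H·x̄ = [-878/147]
step 1: S = H·P̄·Hᵀ + R = [81065/147]
step 1: K = P̄·Hᵀ·S⁻¹ = [-52386/81065; -4859/16213]
step 1: x' = x̄ + K·y = [-47766/81065, 14022/16213]
step 1: P' = (I − K·H)·P̄ = [295587/81065 76326/16213; 76326/16213 133216/16213]
step 2: x̄ = F·x = [-114798/81065, -28044/16213]
step 2: P̄ = F·P·Fᵀ + Q = [11999823/81065 1104600/16213; 1104600/16213 581503/16213]
step 2: y = z − H·x̄ = [-8311/81065]
step 2: S = H·P̄·Hᵀ + R = [29139067/81065]
step 2: K = P̄·Hᵀ·S⁻¹ = [-18476646/29139067; -8138485/29139067]
step 2: x' = x̄ + K·y = [-39370224/29139067, -49568137/29139067]
step 2: P' = (I − K·H)·P̄ = [102105705/29139067 130304826/29139067; 130304826/29139067 228055712/29139067]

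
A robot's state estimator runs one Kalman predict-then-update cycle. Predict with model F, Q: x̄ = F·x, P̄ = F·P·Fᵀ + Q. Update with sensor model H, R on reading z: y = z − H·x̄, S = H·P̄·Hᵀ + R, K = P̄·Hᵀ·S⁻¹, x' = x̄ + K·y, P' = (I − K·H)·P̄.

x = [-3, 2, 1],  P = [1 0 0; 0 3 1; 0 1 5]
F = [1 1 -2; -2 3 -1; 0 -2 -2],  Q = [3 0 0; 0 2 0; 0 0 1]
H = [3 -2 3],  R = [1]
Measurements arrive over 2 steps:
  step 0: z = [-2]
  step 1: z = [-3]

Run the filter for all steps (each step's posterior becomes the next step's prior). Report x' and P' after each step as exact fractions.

step 0: x' = [1508/1017, 7897/1017, 1021/339], P' = [13982/1017 16960/1017 -881/339; 16960/1017 27644/1017 482/339; -881/339 482/339 408/113]
step 1: x' = [3541757/1830587, 4608260/1830587, -211776/166417], P' = [175800050/1830587 101816838/1830587 -9811931/166417; 101816838/1830587 61601249/1830587 -5532145/166417; -9811931/166417 -5532145/166417 6136822/166417]

step 0: x̄ = F·x = [-3, 11, -6]
step 0: P̄ = F·P·Fᵀ + Q = [23 10 16; 10 32 -12; 16 -12 41]
step 0: y = z − H·x̄ = [47]
step 0: S = H·P̄·Hᵀ + R = [1017]
step 0: K = P̄·Hᵀ·S⁻¹ = [97/1017; -70/1017; 65/339]
step 0: x' = x̄ + K·y = [1508/1017, 7897/1017, 1021/339]
step 0: P' = (I − K·H)·P̄ = [13982/1017 16960/1017 -881/339; 16960/1017 27644/1017 482/339; -881/339 482/339 408/113]
step 1: x̄ = F·x = [1093/339, 17612/1017, -21920/1017]
step 1: P̄ = F·P·Fᵀ + Q = [10897/113 20407/339 -22114/339; 20407/339 87662/1017 -107036/1017; -22114/339 -107036/1017 137849/1017]
step 1: y = z − H·x̄ = [88096/1017]
step 1: S = H·P̄·Hᵀ + R = [1830587/1017]
step 1: K = P̄·Hᵀ·S⁻¹ = [-27249/1830587; -312769/1830587; 38963/166417]
step 1: x' = x̄ + K·y = [3541757/1830587, 4608260/1830587, -211776/166417]
step 1: P' = (I − K·H)·P̄ = [175800050/1830587 101816838/1830587 -9811931/166417; 101816838/1830587 61601249/1830587 -5532145/166417; -9811931/166417 -5532145/166417 6136822/166417]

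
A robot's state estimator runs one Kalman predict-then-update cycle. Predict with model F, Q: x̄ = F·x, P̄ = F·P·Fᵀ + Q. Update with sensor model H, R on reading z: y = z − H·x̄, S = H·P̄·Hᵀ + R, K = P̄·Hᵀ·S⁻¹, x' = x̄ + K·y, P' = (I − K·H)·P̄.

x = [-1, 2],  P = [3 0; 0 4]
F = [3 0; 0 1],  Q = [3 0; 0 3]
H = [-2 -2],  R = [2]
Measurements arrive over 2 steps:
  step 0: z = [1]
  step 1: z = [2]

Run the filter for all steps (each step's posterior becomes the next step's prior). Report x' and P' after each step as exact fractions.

step 0: x̄ = F·x = [-3, 2]
step 0: P̄ = F·P·Fᵀ + Q = [30 0; 0 7]
step 0: y = z − H·x̄ = [-1]
step 0: S = H·P̄·Hᵀ + R = [150]
step 0: K = P̄·Hᵀ·S⁻¹ = [-2/5; -7/75]
step 0: x' = x̄ + K·y = [-13/5, 157/75]
step 0: P' = (I − K·H)·P̄ = [6 -28/5; -28/5 427/75]
step 1: x̄ = F·x = [-39/5, 157/75]
step 1: P̄ = F·P·Fᵀ + Q = [57 -84/5; -84/5 652/75]
step 1: y = z − H·x̄ = [-706/75]
step 1: S = H·P̄·Hᵀ + R = [9778/75]
step 1: K = P̄·Hᵀ·S⁻¹ = [-3015/4889; 608/4889]
step 1: x' = x̄ + K·y = [-9753/4889, 4511/4889]
step 1: P' = (I − K·H)·P̄ = [36267/4889 -33252/4889; -33252/4889 32644/4889]

step 0: x' = [-13/5, 157/75], P' = [6 -28/5; -28/5 427/75]
step 1: x' = [-9753/4889, 4511/4889], P' = [36267/4889 -33252/4889; -33252/4889 32644/4889]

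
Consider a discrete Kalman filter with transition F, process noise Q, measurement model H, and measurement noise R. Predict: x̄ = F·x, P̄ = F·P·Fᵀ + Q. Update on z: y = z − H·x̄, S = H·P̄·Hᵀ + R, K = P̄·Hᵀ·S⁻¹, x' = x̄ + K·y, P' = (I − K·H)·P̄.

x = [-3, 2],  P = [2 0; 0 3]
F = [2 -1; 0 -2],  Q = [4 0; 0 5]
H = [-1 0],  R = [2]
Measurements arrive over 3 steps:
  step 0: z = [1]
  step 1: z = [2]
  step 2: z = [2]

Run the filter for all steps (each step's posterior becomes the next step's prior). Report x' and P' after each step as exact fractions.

step 0: x' = [-31/17, -26/17], P' = [30/17 12/17; 12/17 253/17]
step 1: x' = [-858/427, 1360/427], P' = [786/427 916/427; 916/427 15215/427]
step 2: x' = [-38958/17257, 29356/17257], P' = [32806/17257 53532/17257; 53532/17257 868117/17257]

step 0: x̄ = F·x = [-8, -4]
step 0: P̄ = F·P·Fᵀ + Q = [15 6; 6 17]
step 0: y = z − H·x̄ = [-7]
step 0: S = H·P̄·Hᵀ + R = [17]
step 0: K = P̄·Hᵀ·S⁻¹ = [-15/17; -6/17]
step 0: x' = x̄ + K·y = [-31/17, -26/17]
step 0: P' = (I − K·H)·P̄ = [30/17 12/17; 12/17 253/17]
step 1: x̄ = F·x = [-36/17, 52/17]
step 1: P̄ = F·P·Fᵀ + Q = [393/17 458/17; 458/17 1097/17]
step 1: y = z − H·x̄ = [-2/17]
step 1: S = H·P̄·Hᵀ + R = [427/17]
step 1: K = P̄·Hᵀ·S⁻¹ = [-393/427; -458/427]
step 1: x' = x̄ + K·y = [-858/427, 1360/427]
step 1: P' = (I − K·H)·P̄ = [786/427 916/427; 916/427 15215/427]
step 2: x̄ = F·x = [-3076/427, -2720/427]
step 2: P̄ = F·P·Fᵀ + Q = [16403/427 26766/427; 26766/427 62995/427]
step 2: y = z − H·x̄ = [-2222/427]
step 2: S = H·P̄·Hᵀ + R = [17257/427]
step 2: K = P̄·Hᵀ·S⁻¹ = [-16403/17257; -26766/17257]
step 2: x' = x̄ + K·y = [-38958/17257, 29356/17257]
step 2: P' = (I − K·H)·P̄ = [32806/17257 53532/17257; 53532/17257 868117/17257]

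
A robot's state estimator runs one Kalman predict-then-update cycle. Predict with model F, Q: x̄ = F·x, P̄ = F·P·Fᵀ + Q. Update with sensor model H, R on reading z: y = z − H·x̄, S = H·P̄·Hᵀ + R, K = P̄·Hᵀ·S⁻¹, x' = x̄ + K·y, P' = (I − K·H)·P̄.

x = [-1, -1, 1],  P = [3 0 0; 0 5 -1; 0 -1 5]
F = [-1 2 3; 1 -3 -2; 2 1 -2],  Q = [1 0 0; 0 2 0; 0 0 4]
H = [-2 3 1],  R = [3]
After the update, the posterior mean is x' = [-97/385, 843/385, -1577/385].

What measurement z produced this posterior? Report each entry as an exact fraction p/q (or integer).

x̄ = F·x = [2, 0, -5]
P̄ = F·P·Fᵀ + Q = [57 -50 -25; -50 58 7; -25 7 45]
S = H·P̄·Hᵀ + R = [1540]
K = P̄·Hᵀ·S⁻¹ = [-289/1540; 281/1540; 29/385]
x' − x̄ = [-867/385, 843/385, 348/385] = K·y
y = (KᵀK)⁻¹·Kᵀ·(x' − x̄) = [12]
z = y + H·x̄ = [12] + [-9] = [3]

z = [3]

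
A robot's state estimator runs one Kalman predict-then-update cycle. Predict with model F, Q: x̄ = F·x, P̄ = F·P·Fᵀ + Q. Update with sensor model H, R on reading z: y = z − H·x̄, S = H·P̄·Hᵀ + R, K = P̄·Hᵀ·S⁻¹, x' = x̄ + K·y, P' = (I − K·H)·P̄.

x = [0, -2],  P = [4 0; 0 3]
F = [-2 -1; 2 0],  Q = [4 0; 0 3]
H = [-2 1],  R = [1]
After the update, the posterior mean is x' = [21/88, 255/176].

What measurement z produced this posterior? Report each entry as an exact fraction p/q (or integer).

z = [1]

x̄ = F·x = [2, 0]
P̄ = F·P·Fᵀ + Q = [23 -16; -16 19]
S = H·P̄·Hᵀ + R = [176]
K = P̄·Hᵀ·S⁻¹ = [-31/88; 51/176]
x' − x̄ = [-155/88, 255/176] = K·y
y = (KᵀK)⁻¹·Kᵀ·(x' − x̄) = [5]
z = y + H·x̄ = [5] + [-4] = [1]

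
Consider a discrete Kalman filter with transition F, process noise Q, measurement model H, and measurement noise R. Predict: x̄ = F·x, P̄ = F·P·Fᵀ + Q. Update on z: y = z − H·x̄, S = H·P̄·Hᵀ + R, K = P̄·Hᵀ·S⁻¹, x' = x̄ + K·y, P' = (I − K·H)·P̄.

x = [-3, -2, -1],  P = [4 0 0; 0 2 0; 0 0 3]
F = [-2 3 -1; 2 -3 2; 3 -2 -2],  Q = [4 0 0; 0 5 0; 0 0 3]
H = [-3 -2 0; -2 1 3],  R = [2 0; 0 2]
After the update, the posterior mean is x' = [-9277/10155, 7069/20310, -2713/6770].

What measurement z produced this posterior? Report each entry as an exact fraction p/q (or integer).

x̄ = F·x = [1, -2, -3]
P̄ = F·P·Fᵀ + Q = [41 -40 -30; -40 51 24; -30 24 59]
S = H·P̄·Hᵀ + R = [95 230; 230 1412]
K = P̄·Hᵀ·S⁻¹ = [-2989/20310 -1025/8124; -10637/40620 3029/16248; -121/13540 1009/5416]
x' − x̄ = [-19432/10155, 47689/20310, 17597/6770] = K·y
y = (KᵀK)⁻¹·Kᵀ·(x' − x̄) = [1, 14]
z = y + H·x̄ = [1, 14] + [1, -13] = [2, 1]

z = [2, 1]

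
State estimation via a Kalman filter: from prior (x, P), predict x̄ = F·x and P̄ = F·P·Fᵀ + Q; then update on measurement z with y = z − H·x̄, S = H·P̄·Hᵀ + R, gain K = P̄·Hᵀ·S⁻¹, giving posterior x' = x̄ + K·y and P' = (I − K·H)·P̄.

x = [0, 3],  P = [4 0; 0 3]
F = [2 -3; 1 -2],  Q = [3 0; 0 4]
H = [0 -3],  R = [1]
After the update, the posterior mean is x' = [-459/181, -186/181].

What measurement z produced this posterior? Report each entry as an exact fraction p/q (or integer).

z = [3]

x̄ = F·x = [-9, -6]
P̄ = F·P·Fᵀ + Q = [46 26; 26 20]
S = H·P̄·Hᵀ + R = [181]
K = P̄·Hᵀ·S⁻¹ = [-78/181; -60/181]
x' − x̄ = [1170/181, 900/181] = K·y
y = (KᵀK)⁻¹·Kᵀ·(x' − x̄) = [-15]
z = y + H·x̄ = [-15] + [18] = [3]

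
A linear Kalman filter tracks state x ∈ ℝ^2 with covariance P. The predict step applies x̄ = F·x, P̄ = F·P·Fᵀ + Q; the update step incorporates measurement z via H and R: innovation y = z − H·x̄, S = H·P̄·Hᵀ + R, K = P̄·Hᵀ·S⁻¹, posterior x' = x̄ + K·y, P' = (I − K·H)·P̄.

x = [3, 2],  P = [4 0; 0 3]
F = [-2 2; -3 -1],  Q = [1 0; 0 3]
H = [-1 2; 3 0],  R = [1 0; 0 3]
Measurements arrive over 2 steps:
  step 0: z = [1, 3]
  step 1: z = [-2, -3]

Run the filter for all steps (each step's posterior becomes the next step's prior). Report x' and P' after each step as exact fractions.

step 0: x̄ = F·x = [-2, -11]
step 0: P̄ = F·P·Fᵀ + Q = [29 18; 18 42]
step 0: y = z − H·x̄ = [21, 9]
step 0: S = H·P̄·Hᵀ + R = [126 21; 21 264]
step 0: K = P̄·Hᵀ·S⁻¹ = [1/1563 515/1563; 1810/3647 86/521]
step 0: x' = x̄ + K·y = [510/521, 473/521]
step 0: P' = (I − K·H)·P̄ = [515/1563 86/521; 86/521 1206/3647]
step 1: x̄ = F·x = [-74/521, -2003/521]
step 1: P̄ = F·P·Fᵀ + Q = [25385/10941 2390/3647; 2390/3647 26574/3647]
step 1: y = z − H·x̄ = [2890/521, -1341/521]
step 1: S = H·P̄·Hᵀ + R = [326534/10941 -11045/3647; -11045/3647 87096/3647]
step 1: K = P̄·Hᵀ·S⁻¹ = [-11045/2565929 746465/2565929; 72582/150937 21630/150937]
step 1: x' = x̄ + K·y = [-2347041/2565929, -233341/150937]
step 1: P' = (I − K·H)·P̄ = [746465/2565929 21630/150937; 21630/150937 47106/150937]

step 0: x' = [510/521, 473/521], P' = [515/1563 86/521; 86/521 1206/3647]
step 1: x' = [-2347041/2565929, -233341/150937], P' = [746465/2565929 21630/150937; 21630/150937 47106/150937]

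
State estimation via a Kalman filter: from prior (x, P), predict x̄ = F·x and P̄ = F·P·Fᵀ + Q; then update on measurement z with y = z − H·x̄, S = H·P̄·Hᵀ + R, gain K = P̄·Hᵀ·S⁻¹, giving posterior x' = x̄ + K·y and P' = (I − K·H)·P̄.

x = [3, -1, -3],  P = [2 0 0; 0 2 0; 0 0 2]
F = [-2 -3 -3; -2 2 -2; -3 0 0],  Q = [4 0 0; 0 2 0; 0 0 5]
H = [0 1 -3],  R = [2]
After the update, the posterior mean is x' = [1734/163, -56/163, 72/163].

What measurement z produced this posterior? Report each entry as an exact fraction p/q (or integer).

x̄ = F·x = [6, -2, -9]
P̄ = F·P·Fᵀ + Q = [48 8 12; 8 26 12; 12 12 23]
S = H·P̄·Hᵀ + R = [163]
K = P̄·Hᵀ·S⁻¹ = [-28/163; -10/163; -57/163]
x' − x̄ = [756/163, 270/163, 1539/163] = K·y
y = (KᵀK)⁻¹·Kᵀ·(x' − x̄) = [-27]
z = y + H·x̄ = [-27] + [25] = [-2]

z = [-2]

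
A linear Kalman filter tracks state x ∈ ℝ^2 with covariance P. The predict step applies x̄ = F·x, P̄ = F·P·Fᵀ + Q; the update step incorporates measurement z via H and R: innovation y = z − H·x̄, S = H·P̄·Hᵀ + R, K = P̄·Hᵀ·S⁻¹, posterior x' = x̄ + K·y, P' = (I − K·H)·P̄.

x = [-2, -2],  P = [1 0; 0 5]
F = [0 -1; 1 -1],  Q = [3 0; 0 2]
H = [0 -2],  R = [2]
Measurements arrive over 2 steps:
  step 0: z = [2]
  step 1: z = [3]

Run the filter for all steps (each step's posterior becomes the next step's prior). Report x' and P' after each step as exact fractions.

step 0: x' = [24/17, -16/17], P' = [86/17 5/17; 5/17 8/17]
step 1: x' = [215/253, -314/253], P' = [877/253 3/253; 3/253 118/253]

step 0: x̄ = F·x = [2, 0]
step 0: P̄ = F·P·Fᵀ + Q = [8 5; 5 8]
step 0: y = z − H·x̄ = [2]
step 0: S = H·P̄·Hᵀ + R = [34]
step 0: K = P̄·Hᵀ·S⁻¹ = [-5/17; -8/17]
step 0: x' = x̄ + K·y = [24/17, -16/17]
step 0: P' = (I − K·H)·P̄ = [86/17 5/17; 5/17 8/17]
step 1: x̄ = F·x = [16/17, 40/17]
step 1: P̄ = F·P·Fᵀ + Q = [59/17 3/17; 3/17 118/17]
step 1: y = z − H·x̄ = [131/17]
step 1: S = H·P̄·Hᵀ + R = [506/17]
step 1: K = P̄·Hᵀ·S⁻¹ = [-3/253; -118/253]
step 1: x' = x̄ + K·y = [215/253, -314/253]
step 1: P' = (I − K·H)·P̄ = [877/253 3/253; 3/253 118/253]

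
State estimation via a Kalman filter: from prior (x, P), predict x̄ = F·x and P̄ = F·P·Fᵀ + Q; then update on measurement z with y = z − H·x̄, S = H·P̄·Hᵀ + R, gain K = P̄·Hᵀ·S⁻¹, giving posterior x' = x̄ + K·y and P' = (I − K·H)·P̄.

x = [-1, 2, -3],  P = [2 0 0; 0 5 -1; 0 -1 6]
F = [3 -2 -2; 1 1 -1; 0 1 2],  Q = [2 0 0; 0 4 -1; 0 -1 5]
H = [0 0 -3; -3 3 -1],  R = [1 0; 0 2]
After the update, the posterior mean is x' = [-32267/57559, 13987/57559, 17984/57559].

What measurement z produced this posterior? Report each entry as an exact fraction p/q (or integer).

z = [-1, 2]

x̄ = F·x = [-1, 4, -4]
P̄ = F·P·Fᵀ + Q = [56 8 -28; 8 19 -9; -28 -9 30]
S = H·P̄·Hᵀ + R = [271 -81; -81 449]
K = P̄·Hᵀ·S⁻¹ = [14160/57559 -12316/57559; 15525/115118 13569/115118; -38223/115118 27/115118]
x' − x̄ = [25292/57559, -216249/57559, 248220/57559] = K·y
y = (KᵀK)⁻¹·Kᵀ·(x' − x̄) = [-13, -17]
z = y + H·x̄ = [-13, -17] + [12, 19] = [-1, 2]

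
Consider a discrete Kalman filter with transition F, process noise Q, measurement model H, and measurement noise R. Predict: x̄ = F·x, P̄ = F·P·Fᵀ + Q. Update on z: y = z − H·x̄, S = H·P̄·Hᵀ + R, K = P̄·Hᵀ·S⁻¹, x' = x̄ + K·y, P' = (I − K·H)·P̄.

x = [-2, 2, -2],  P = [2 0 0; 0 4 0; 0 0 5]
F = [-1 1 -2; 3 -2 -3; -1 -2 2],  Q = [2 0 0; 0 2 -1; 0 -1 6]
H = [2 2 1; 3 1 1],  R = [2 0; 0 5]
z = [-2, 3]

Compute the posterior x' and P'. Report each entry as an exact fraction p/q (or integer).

x' = [70686/22679, -64297/22679, -62694/22679]
P' = [83204/22679 11842/22679 -201104/22679; 11842/22679 81383/22679 -156314/22679; -201104/22679 -156314/22679 720826/22679]

x̄ = F·x = [8, -4, -6]
P̄ = F·P·Fᵀ + Q = [28 16 -26; 16 81 -21; -26 -21 44]
y = z − H·x̄ = [-4, -11]
S = H·P̄·Hᵀ + R = [422 309; 309 280]
K = P̄·Hᵀ·S⁻¹ = [-5506/22679 12070/22679; 15068/22679 -7881/22679; 2995/22679 -7760/22679]
x' = x̄ + K·y = [70686/22679, -64297/22679, -62694/22679]
P' = (I − K·H)·P̄ = [83204/22679 11842/22679 -201104/22679; 11842/22679 81383/22679 -156314/22679; -201104/22679 -156314/22679 720826/22679]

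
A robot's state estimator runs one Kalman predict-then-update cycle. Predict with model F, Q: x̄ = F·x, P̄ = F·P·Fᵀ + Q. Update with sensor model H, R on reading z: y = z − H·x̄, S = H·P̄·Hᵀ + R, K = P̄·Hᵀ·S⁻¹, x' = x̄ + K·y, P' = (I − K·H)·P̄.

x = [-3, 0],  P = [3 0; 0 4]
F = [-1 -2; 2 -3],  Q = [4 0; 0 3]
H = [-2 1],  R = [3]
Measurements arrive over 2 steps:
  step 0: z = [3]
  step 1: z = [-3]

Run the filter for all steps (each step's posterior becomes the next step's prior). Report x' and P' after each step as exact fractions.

step 0: x' = [-99/37, -219/74], P' = [459/37 876/37; 876/37 3549/74]
step 1: x' = [1929/33881, -100152/33881], P' = [317667/33881 553944/33881; 553944/33881 1046085/33881]

step 0: x̄ = F·x = [3, -6]
step 0: P̄ = F·P·Fᵀ + Q = [23 18; 18 51]
step 0: y = z − H·x̄ = [15]
step 0: S = H·P̄·Hᵀ + R = [74]
step 0: K = P̄·Hᵀ·S⁻¹ = [-14/37; 15/74]
step 0: x' = x̄ + K·y = [-99/37, -219/74]
step 0: P' = (I − K·H)·P̄ = [459/37 876/37; 876/37 3549/74]
step 1: x̄ = F·x = [318/37, 261/74]
step 1: P̄ = F·P·Fᵀ + Q = [11209/37 8853/37; 8853/37 14811/74]
step 1: y = z − H·x̄ = [789/74]
step 1: S = H·P̄·Hᵀ + R = [33881/74]
step 1: K = P̄·Hᵀ·S⁻¹ = [-27130/33881; -20601/33881]
step 1: x' = x̄ + K·y = [1929/33881, -100152/33881]
step 1: P' = (I − K·H)·P̄ = [317667/33881 553944/33881; 553944/33881 1046085/33881]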